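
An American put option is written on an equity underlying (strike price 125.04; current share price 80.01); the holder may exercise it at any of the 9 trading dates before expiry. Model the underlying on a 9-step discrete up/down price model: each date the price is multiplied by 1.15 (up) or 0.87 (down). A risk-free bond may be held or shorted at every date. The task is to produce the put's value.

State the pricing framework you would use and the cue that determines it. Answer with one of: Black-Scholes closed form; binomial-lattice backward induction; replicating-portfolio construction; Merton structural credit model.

Key observation: early exercise of the strike-125.04 put must be checked at each of the 9 dates (spot 80.01), which forces a node-by-node comparison of intrinsic and continuation value backward from expiry.

framework: binomial-lattice backward induction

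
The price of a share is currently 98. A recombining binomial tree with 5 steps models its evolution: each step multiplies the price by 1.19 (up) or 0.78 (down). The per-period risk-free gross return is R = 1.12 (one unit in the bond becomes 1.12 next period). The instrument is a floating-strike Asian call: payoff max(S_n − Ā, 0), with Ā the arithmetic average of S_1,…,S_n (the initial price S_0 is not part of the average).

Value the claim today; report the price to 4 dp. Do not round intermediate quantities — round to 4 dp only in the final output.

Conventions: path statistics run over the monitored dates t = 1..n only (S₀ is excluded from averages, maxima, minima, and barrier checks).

No-arbitrage gives p* = (R−d)/(u−d) = 0.8293: enumerate every path, weight its payoff by its p*-probability, and discount by R^5.
Enumerate all 2^5 = 32 price paths (U = up ×1.19, D = down ×0.78); each path with k up-moves has probability p*^k·(1−p*)^(5−k).
DDDDD: Ā=49.4277, payoff=0.0000, prob=0.000145
UDDDD: Ā=75.4089, payoff=0.0000, prob=0.000705
DUDDD: Ā=67.3729, payoff=0.0000, prob=0.000705
UUDDD: Ā=102.7868, payoff=0.0000, prob=0.003422
DDUDD: Ā=61.1048, payoff=0.0000, prob=0.000705
UDUDD: Ā=93.2240, payoff=0.0000, prob=0.003422
DUUDD: Ā=85.1880, payoff=0.0000, prob=0.003422
UUUDD: Ā=129.9663, payoff=0.0000, prob=0.016623
DDDUD: Ā=56.2157, payoff=0.0000, prob=0.000705
UDDUD: Ā=85.7650, payoff=0.0000, prob=0.003422
DUDUD: Ā=77.7290, payoff=0.0000, prob=0.003422
UUDUD: Ā=118.5865, payoff=0.0000, prob=0.016623
DDUUD: Ā=71.4609, payoff=0.0000, prob=0.003422
UDUUD: Ā=109.0237, payoff=0.0000, prob=0.016623
DUUUD: Ā=100.9877, payoff=0.0000, prob=0.016623
UUUUD: Ā=154.0710, payoff=0.0000, prob=0.080741
DDDDU: Ā=52.4022, payoff=0.0000, prob=0.000705
UDDDU: Ā=79.9469, payoff=0.0000, prob=0.003422
DUDDU: Ā=71.9109, payoff=0.0000, prob=0.003422
UUDDU: Ā=109.7103, payoff=0.0000, prob=0.016623
DDUDU: Ā=65.6429, payoff=0.2144, prob=0.003422
UDUDU: Ā=100.1475, payoff=0.3271, prob=0.016623
DUUDU: Ā=92.1115, payoff=8.3631, prob=0.016623
UUUDU: Ā=140.5290, payoff=12.7591, prob=0.080741
DDDUU: Ā=60.7538, payoff=5.1035, prob=0.003422
UDDUU: Ā=92.6884, payoff=7.7861, prob=0.016623
DUDUU: Ā=84.6524, payoff=15.8221, prob=0.016623
UUDUU: Ā=129.1492, payoff=24.1389, prob=0.080741
DDUUU: Ā=78.3844, payoff=22.0902, prob=0.016623
UDUUU: Ā=119.5864, payoff=33.7017, prob=0.080741
DUUUU: Ā=111.5504, payoff=41.7377, prob=0.080741
UUUUU: Ā=170.1859, payoff=63.6768, prob=0.392171
Price = Σ prob·payoff / R^5 = 34.964745 / 1.762342 = 19.8399

price = 19.8399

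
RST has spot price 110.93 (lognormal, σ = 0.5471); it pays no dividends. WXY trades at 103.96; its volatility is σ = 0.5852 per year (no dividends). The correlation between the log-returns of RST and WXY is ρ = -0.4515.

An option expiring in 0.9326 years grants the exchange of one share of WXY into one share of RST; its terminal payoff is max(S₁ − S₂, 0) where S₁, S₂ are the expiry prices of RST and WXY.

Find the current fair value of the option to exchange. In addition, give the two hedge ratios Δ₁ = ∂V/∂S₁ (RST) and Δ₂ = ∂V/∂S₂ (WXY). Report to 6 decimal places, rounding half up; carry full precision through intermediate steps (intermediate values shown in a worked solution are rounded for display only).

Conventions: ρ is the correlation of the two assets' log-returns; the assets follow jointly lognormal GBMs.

σ_eff = √(σ₁² + σ₂² − 2ρσ₁σ₂) = √(0.5471² + 0.5852² − 2·-0.4515·0.5471·0.5852) = 0.964824
d₁ = (ln(S₁/S₂) + (q₂ − q₁ + σ_eff²/2)T) / (σ_eff√T) = (ln(110.93/103.96) + (0.0 − 0.0 + 0.465442)·0.9326) / 0.931742 = 0.535518
d₂ = d₁ − σ_eff√T = 0.535518 − 0.931742 = -0.396224
N(d₁) = 0.703854,  N(d₂) = 0.345970
V = S₁·e^{−q₁T}·N(d₁) − S₂·e^{−q₂T}·N(d₂) = 78.078543 − 35.967038 = 42.111506
Key observation: r never enters — measured in units of WXY, the claim is a call on S₁/S₂ struck at 1, so only the dividend yields and σ_eff matter.
Δ₁ = e^{−q₁T}·N(d₁) = 0.703854;  Δ₂ = −e^{−q₂T}·N(d₂) = -0.345970

exchange price = 42.111506
Δ1 = 0.703854
Δ2 = -0.345970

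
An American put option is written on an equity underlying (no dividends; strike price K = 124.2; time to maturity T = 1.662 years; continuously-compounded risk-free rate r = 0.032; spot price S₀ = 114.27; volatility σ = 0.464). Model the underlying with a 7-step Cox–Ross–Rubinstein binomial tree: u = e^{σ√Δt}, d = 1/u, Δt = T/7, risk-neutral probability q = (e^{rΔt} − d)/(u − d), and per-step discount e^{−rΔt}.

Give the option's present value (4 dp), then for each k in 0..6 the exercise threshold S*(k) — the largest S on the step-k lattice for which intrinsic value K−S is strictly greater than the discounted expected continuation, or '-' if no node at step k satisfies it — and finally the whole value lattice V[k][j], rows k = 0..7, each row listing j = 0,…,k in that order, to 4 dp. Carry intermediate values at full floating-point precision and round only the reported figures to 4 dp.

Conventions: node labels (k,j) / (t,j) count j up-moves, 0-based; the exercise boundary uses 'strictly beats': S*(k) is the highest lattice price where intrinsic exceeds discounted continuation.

params: Δt=0.23743 u=1.25369 d=0.79765 q=0.46044 e^(-rΔt)=0.99243
t_7 payoffs: 100.7253 87.3039 66.2089 33.0531 0.0000 0.0000 0.0000 0.0000
t_6: node(6,0) S=29.4300 payoff=94.7700 vs cont=93.8299 → 94.7700 [stop]  node(6,1) S=46.2563 payoff=77.9437 vs cont=77.0036 → 77.9437 [stop]  node(6,2) S=72.7029 payoff=51.4971 vs cont=50.5571 → 51.4971 [stop]  node(6,3) S=114.2700 payoff=9.9300 vs cont=17.6991 → 17.6991 [wait]  node(6,4) S=179.6027 payoff=0.0000 vs cont=0.0000 → 0.0000 [wait]  node(6,5) S=282.2888 payoff=0.0000 vs cont=0.0000 → 0.0000 [wait]  node(6,6) S=443.6845 payoff=0.0000 vs cont=0.0000 → 0.0000 [wait]  ⇒ S*(6)=72.7029
t_5: node(5,0) S=36.8961 payoff=87.3039 vs cont=86.3638 → 87.3039 [stop]  node(5,1) S=57.9911 payoff=66.2089 vs cont=65.2689 → 66.2089 [stop]  node(5,2) S=91.1469 payoff=33.0531 vs cont=35.6632 → 35.6632 [wait]  node(5,3) S=143.2592 payoff=0.0000 vs cont=9.4775 → 9.4775 [wait]  node(5,4) S=225.1662 payoff=0.0000 vs cont=0.0000 → 0.0000 [wait]  node(5,5) S=353.9028 payoff=0.0000 vs cont=0.0000 → 0.0000 [wait]  ⇒ S*(5)=57.9911
t_4: node(4,0) S=46.2563 payoff=77.9437 vs cont=77.0036 → 77.9437 [stop]  node(4,1) S=72.7029 payoff=51.4971 vs cont=51.7498 → 51.7498 [wait]  node(4,2) S=114.2700 payoff=9.9300 vs cont=23.4276 → 23.4276 [wait]  node(4,3) S=179.6027 payoff=0.0000 vs cont=5.0750 → 5.0750 [wait]  node(4,4) S=282.2888 payoff=0.0000 vs cont=0.0000 → 0.0000 [wait]  ⇒ S*(4)=46.2563
t_3: node(3,0) S=57.9911 payoff=66.2089 vs cont=65.3843 → 66.2089 [stop]  node(3,1) S=91.1469 payoff=33.0531 vs cont=38.4161 → 38.4161 [wait]  node(3,2) S=143.2592 payoff=0.0000 vs cont=14.8639 → 14.8639 [wait]  node(3,3) S=225.1662 payoff=0.0000 vs cont=2.7175 → 2.7175 [wait]  ⇒ S*(3)=57.9911
t_2: node(2,0) S=72.7029 payoff=51.4971 vs cont=53.0077 → 53.0077 [wait]  node(2,1) S=114.2700 payoff=9.9300 vs cont=27.3630 → 27.3630 [wait]  node(2,2) S=179.6027 payoff=0.0000 vs cont=9.2011 → 9.2011 [wait]  ⇒ S*(2)=-
t_1: node(1,0) S=91.1469 payoff=33.0531 vs cont=40.8880 → 40.8880 [wait]  node(1,1) S=143.2592 payoff=0.0000 vs cont=18.8567 → 18.8567 [wait]  ⇒ S*(1)=-
t_0: node(0,0) S=114.2700 payoff=9.9300 vs cont=30.5112 → 30.5112 [wait]  ⇒ S*(0)=-

price = 30.5112
boundary = - - - 57.9911 46.2563 57.9911 72.7029
tree:
30.5112
40.8880 18.8567
53.0077 27.3630 9.2011
66.2089 38.4161 14.8639 2.7175
77.9437 51.7498 23.4276 5.0750 0.0000
87.3039 66.2089 35.6632 9.4775 0.0000 0.0000
94.7700 77.9437 51.4971 17.6991 0.0000 0.0000 0.0000
100.7253 87.3039 66.2089 33.0531 0.0000 0.0000 0.0000 0.0000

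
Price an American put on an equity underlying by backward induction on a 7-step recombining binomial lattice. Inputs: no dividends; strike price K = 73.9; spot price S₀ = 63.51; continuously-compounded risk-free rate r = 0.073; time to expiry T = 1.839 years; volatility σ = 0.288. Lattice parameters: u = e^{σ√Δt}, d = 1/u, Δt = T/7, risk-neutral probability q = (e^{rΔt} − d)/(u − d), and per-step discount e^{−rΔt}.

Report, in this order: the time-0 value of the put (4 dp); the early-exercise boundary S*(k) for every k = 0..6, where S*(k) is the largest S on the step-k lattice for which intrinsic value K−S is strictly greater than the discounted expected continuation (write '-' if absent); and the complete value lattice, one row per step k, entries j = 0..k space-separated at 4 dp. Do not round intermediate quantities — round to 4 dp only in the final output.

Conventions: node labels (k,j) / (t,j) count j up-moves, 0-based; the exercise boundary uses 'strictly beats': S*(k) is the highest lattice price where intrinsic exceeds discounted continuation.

Δt=0.26271  u=1.15907  d=0.86276  q=0.52851  discount=0.98100
step 7 (expiry): payoffs max(K−S,0) = 51.3015 43.5403 33.1136 19.1060 0.2876 0.0000 0.0000 0.0000
step 6: (k=6,j=0): S=26.1932, K−S=47.7068, hold=46.3030 ⇒ V=47.7068 exercise | (k=6,j=1): S=35.1890, K−S=38.7110, hold=37.3073 ⇒ V=38.7110 exercise | (k=6,j=2): S=47.2742, K−S=26.6258, hold=25.2220 ⇒ V=26.6258 exercise | (k=6,j=3): S=63.5100, K−S=10.3900, hold=8.9862 ⇒ V=10.3900 exercise | (k=6,j=4): S=85.3218, K−S=0.0000, hold=0.1330 ⇒ V=0.1330 continue | (k=6,j=5): S=114.6246, K−S=0.0000, hold=0.0000 ⇒ V=0.0000 continue | (k=6,j=6): S=153.9912, K−S=0.0000, hold=0.0000 ⇒ V=0.0000 continue  boundary S*=63.5100
step 5: (k=5,j=0): S=30.3597, K−S=43.5403, hold=42.1365 ⇒ V=43.5403 exercise | (k=5,j=1): S=40.7864, K−S=33.1136, hold=31.7098 ⇒ V=33.1136 exercise | (k=5,j=2): S=54.7940, K−S=19.1060, hold=17.7022 ⇒ V=19.1060 exercise | (k=5,j=3): S=73.6124, K−S=0.2876, hold=4.8747 ⇒ V=4.8747 continue | (k=5,j=4): S=98.8938, K−S=0.0000, hold=0.0615 ⇒ V=0.0615 continue | (k=5,j=5): S=132.8577, K−S=0.0000, hold=0.0000 ⇒ V=0.0000 continue  boundary S*=54.7940
step 4: (k=4,j=0): S=35.1890, K−S=38.7110, hold=37.3073 ⇒ V=38.7110 exercise | (k=4,j=1): S=47.2742, K−S=26.6258, hold=25.2220 ⇒ V=26.6258 exercise | (k=4,j=2): S=63.5100, K−S=10.3900, hold=11.3645 ⇒ V=11.3645 continue | (k=4,j=3): S=85.3218, K−S=0.0000, hold=2.2866 ⇒ V=2.2866 continue | (k=4,j=4): S=114.6246, K−S=0.0000, hold=0.0285 ⇒ V=0.0285 continue  boundary S*=47.2742
step 3: (k=3,j=0): S=40.7864, K−S=33.1136, hold=31.7098 ⇒ V=33.1136 exercise | (k=3,j=1): S=54.7940, K−S=19.1060, hold=18.2075 ⇒ V=19.1060 exercise | (k=3,j=2): S=73.6124, K−S=0.2876, hold=6.4420 ⇒ V=6.4420 continue | (k=3,j=3): S=98.8938, K−S=0.0000, hold=1.0724 ⇒ V=1.0724 continue  boundary S*=54.7940
step 2: (k=2,j=0): S=47.2742, K−S=26.6258, hold=25.2220 ⇒ V=26.6258 exercise | (k=2,j=1): S=63.5100, K−S=10.3900, hold=12.1771 ⇒ V=12.1771 continue | (k=2,j=2): S=85.3218, K−S=0.0000, hold=3.5356 ⇒ V=3.5356 continue  boundary S*=47.2742
step 1: (k=1,j=0): S=54.7940, K−S=19.1060, hold=18.6288 ⇒ V=19.1060 exercise | (k=1,j=1): S=73.6124, K−S=0.2876, hold=7.4654 ⇒ V=7.4654 continue  boundary S*=54.7940
step 0: (k=0,j=0): S=63.5100, K−S=10.3900, hold=12.7078 ⇒ V=12.7078 continue  boundary S*=-

price = 12.7078
boundary = - 54.7940 47.2742 54.7940 47.2742 54.7940 63.5100
tree:
12.7078
19.1060 7.4654
26.6258 12.1771 3.5356
33.1136 19.1060 6.4420 1.0724
38.7110 26.6258 11.3645 2.2866 0.0285
43.5403 33.1136 19.1060 4.8747 0.0615 0.0000
47.7068 38.7110 26.6258 10.3900 0.1330 0.0000 0.0000
51.3015 43.5403 33.1136 19.1060 0.2876 0.0000 0.0000 0.0000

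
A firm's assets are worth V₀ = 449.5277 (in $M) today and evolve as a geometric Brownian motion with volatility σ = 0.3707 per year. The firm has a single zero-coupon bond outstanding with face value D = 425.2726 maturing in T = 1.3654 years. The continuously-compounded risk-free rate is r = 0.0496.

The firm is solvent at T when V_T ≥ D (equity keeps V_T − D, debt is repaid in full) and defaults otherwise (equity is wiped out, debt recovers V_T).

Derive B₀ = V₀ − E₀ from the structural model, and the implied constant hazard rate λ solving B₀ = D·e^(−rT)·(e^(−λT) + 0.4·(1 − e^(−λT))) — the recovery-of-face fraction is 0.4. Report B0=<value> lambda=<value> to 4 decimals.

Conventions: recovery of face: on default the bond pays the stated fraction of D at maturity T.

Apply the equity-as-call identities (strike 425.2726, horizon 1.3654 years):
d₁ = [ln(V₀/D) + (r + σ²/2)T] / (σ√T)
   = [ln(449.5277/425.2726) + (0.0496 + 0.5·0.3707²)·1.3654] / (0.3707·√1.3654)
   = [0.055467 + 0.161539] / 0.433164 = 0.500980
d₂ = d₁ − σ√T = 0.500980 − 0.433164 = 0.067816
N(d₁) = 0.691807,  N(d₂) = 0.527034,  e^(−rT) = 0.934519
E₀ = V₀·N(d₁) − D·e^(−rT)·N(d₂)
   = 449.5277·0.691807 − 425.2726·0.934519·0.527034 = 101.530089
B₀ = V₀ − E₀ = 449.5277 − 101.530089 = 347.997611
e^(−λT) = (B₀·e^(rT)/D − 0.4)/(1 − 0.4) = (347.9976·1.070070/425.2726 − 0.4)/0.6 = 0.79271769
λ = −ln(0.79271769)/1.3654 = 0.170125

B0=347.9976 lambda=0.1701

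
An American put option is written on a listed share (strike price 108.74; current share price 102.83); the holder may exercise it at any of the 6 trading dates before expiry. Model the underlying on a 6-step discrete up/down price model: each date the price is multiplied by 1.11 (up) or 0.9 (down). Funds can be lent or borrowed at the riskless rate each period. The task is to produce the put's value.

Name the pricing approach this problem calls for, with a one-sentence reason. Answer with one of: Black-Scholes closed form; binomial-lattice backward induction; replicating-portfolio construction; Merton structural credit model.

Key observation: the exercise right at every one of the 6 steps is what matters: each node needs max(108.74 − S, continuation), which only the stepwise tree valuation starting from spot 102.83 delivers.

framework: binomial-lattice backward induction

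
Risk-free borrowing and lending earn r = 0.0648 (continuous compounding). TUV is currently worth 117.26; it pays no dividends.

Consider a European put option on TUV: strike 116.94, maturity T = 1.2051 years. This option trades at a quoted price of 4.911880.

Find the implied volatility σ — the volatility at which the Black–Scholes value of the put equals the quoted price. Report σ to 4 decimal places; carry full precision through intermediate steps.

At σ = 0.1770 the Black–Scholes value reproduces the quote:
σ√T = 0.177·√1.2051 = 0.194305
d₁ = (ln(S/K) + (r+σ²/2)T) / (σ√T) = (ln(117.26/116.94) + (0.0648+0.177²/2)·1.2051) / 0.194305 = (0.002733 + 0.096968) / 0.194305 = 0.513112
d₂ = d₁ − σ√T = 0.513112 − 0.194305 = 0.318807
e^{−rT} = 0.924881
N(−d₁) = 0.303936,  N(−d₂) = 0.374936
V = K·e^{−rT}·N(−d₂) − S·N(−d₁) = 40.551460 − 35.639580 = 4.911880 (the observed quote) — the price is monotone increasing in volatility, hence this σ is the only solution

sigma = 0.1770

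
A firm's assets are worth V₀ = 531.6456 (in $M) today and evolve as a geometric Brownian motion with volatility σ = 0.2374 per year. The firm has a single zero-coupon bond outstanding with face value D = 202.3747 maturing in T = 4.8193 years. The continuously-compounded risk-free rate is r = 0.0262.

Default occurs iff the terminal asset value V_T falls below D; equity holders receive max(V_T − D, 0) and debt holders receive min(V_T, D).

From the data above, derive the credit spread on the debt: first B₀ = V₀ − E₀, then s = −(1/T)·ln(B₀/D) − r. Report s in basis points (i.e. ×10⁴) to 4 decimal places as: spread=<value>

Apply the equity-as-call identities (strike 202.3747, horizon 4.8193 years):
d₁ = [ln(V₀/D) + (r + σ²/2)T] / (σ√T)
   = [ln(531.6456/202.3747) + (0.0262 + 0.5·0.2374²)·4.8193] / (0.2374·√4.8193)
   = [0.965856 + 0.262071] / 0.521162 = 2.356133
d₂ = d₁ − σ√T = 2.356133 − 0.521162 = 1.834971
N(d₁) = 0.990767,  N(d₂) = 0.966745,  e^(−rT) = 0.881381
E₀ = V₀·N(d₁) − D·e^(−rT)·N(d₂)
   = 531.6456·0.990767 − 202.3747·0.881381·0.966745 = 354.299351
B₀ = V₀ − E₀ = 531.6456 − 354.299351 = 177.346249
spread = −(1/T)·ln(B₀/D) − r = −(1/4.8193)·ln(177.346249/202.3747) − 0.0262 = 0.00119338
in basis points: 0.00119338 × 10⁴ = 11.9338 bp

spread=11.9338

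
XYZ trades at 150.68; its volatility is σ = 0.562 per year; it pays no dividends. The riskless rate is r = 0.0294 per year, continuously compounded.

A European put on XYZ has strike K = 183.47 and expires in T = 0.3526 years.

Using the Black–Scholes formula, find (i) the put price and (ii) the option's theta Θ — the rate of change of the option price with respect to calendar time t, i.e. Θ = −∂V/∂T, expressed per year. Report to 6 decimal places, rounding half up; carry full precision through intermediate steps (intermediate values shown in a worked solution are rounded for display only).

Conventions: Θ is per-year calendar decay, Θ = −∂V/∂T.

σ√T = 0.562·√0.3526 = 0.333716
d₁ = (ln(S/K) + (r+σ²/2)T) / (σ√T) = (ln(150.68/183.47) + (0.0294+0.562²/2)·0.3526) / 0.333716 = (-0.196893 + 0.066050) / 0.333716 = -0.392079
d₂ = d₁ − σ√T = -0.392079 − 0.333716 = -0.725795
e^{−rT} = 0.989687
N(−d₁) = 0.652500,  N(−d₂) = 0.766018
Put price V = K·e^{−rT}·N(−d₂) − S·N(−d₁) = 139.091892 − 98.318691 = 40.773201
φ(d₁) = (1/√(2π))·e^{−d₁²/2} = 0.369427
Θ = −S·φ(d₁)·σ/(2√T) + r·K·e^{−rT}·N(−d₂) = −26.342060 + 4.089302 = -22.252759

price = 40.773201
Θ = -22.252759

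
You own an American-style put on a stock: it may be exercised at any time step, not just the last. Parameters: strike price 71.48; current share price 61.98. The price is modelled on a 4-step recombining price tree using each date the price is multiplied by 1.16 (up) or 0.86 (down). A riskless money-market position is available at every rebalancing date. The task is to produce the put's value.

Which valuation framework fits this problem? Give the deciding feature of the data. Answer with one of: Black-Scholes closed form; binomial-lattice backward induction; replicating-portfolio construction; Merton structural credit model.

framework: binomial-lattice backward induction

Key observation: an American put (K = 71.48, S₀ = 61.98) on a 4-date tree has no closed form — the optimal stopping decision is embedded and must be resolved recursively from expiry.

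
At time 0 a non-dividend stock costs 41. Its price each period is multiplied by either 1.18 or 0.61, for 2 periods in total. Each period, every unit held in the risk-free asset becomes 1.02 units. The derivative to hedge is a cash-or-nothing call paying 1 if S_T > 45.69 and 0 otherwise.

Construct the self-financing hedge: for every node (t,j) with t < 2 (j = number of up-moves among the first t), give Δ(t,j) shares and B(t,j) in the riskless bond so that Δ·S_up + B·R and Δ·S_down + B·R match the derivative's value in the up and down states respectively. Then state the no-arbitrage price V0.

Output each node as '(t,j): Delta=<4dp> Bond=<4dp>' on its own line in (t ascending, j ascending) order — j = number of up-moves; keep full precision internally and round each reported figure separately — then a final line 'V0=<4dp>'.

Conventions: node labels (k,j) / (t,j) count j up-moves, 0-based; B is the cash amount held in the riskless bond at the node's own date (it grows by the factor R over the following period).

Since d<R<u, set p* = (R−d)/(u−d) = 0.7193; price each node as the discounted p*-expectation of its children.
Expiry values: V(2,0)=0.0000, V(2,1)=0.0000, V(2,2)=1.0000
(1,0): S=25.0100. Δ = (V_up−V_dn)/(S_up−S_dn) = (0.0000−0.0000)/(29.5118−15.2561) = 0.0000. V = [p*·0.0000 + (1−p*)·0.0000]/1.02 = 0.0000. B = V − Δ·S = 0.0000.
(1,1): S=48.3800. Δ = (V_up−V_dn)/(S_up−S_dn) = (1.0000−0.0000)/(57.0884−29.5118) = 0.0363. V = [p*·1.0000 + (1−p*)·0.0000]/1.02 = 0.7052. B = V − Δ·S = -1.0492.
(0,0): S=41.0000. Δ = (V_up−V_dn)/(S_up−S_dn) = (0.7052−0.0000)/(48.3800−25.0100) = 0.0302. V = [p*·0.7052 + (1−p*)·0.0000]/1.02 = 0.4973. B = V − Δ·S = -0.7399.
Check: Δ(0,0)·S0 + B(0,0) = 0.4973 = V0.

(0,0): Delta=0.0302 Bond=-0.7399
(1,0): Delta=0.0000 Bond=0.0000
(1,1): Delta=0.0363 Bond=-1.0492
V0=0.4973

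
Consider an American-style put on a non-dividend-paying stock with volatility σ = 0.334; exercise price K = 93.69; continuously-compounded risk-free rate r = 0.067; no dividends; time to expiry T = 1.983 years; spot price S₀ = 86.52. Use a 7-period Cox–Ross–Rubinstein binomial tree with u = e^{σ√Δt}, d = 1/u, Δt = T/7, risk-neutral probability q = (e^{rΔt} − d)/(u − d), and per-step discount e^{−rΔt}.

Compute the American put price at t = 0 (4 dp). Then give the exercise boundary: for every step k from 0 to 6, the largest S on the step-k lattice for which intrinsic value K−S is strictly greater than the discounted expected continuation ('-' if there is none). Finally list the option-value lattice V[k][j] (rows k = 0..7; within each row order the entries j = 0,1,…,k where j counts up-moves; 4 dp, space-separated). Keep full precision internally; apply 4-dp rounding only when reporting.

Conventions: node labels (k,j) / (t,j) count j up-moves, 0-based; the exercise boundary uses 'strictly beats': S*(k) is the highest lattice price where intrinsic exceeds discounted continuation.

params: Δt=0.28329 u=1.19455 d=0.83713 q=0.50929 e^(-rΔt)=0.98120
t_7 payoffs: 68.7622 58.1192 42.9322 21.2611 0.0000 0.0000 0.0000 0.0000
t_6: node(6,0) S=29.7776 payoff=63.9124 vs cont=62.1510 → 63.9124 [stop]  node(6,1) S=42.4911 payoff=51.1989 vs cont=49.4374 → 51.1989 [stop]  node(6,2) S=60.6328 payoff=33.0572 vs cont=31.2958 → 33.0572 [stop]  node(6,3) S=86.5200 payoff=7.1700 vs cont=10.2370 → 10.2370 [wait]  node(6,4) S=123.4598 payoff=0.0000 vs cont=0.0000 → 0.0000 [wait]  node(6,5) S=176.1712 payoff=0.0000 vs cont=0.0000 → 0.0000 [wait]  node(6,6) S=251.3877 payoff=0.0000 vs cont=0.0000 → 0.0000 [wait]  ⇒ S*(6)=60.6328
t_5: node(5,0) S=35.5708 payoff=58.1192 vs cont=56.3577 → 58.1192 [stop]  node(5,1) S=50.7578 payoff=42.9322 vs cont=41.1707 → 42.9322 [stop]  node(5,2) S=72.4289 payoff=21.2611 vs cont=21.0322 → 21.2611 [stop]  node(5,3) S=103.3525 payoff=0.0000 vs cont=4.9290 → 4.9290 [wait]  node(5,4) S=147.4790 payoff=0.0000 vs cont=0.0000 → 0.0000 [wait]  node(5,5) S=210.4454 payoff=0.0000 vs cont=0.0000 → 0.0000 [wait]  ⇒ S*(5)=72.4289
t_4: node(4,0) S=42.4911 payoff=51.1989 vs cont=49.4374 → 51.1989 [stop]  node(4,1) S=60.6328 payoff=33.0572 vs cont=31.2958 → 33.0572 [stop]  node(4,2) S=86.5200 payoff=7.1700 vs cont=12.7000 → 12.7000 [wait]  node(4,3) S=123.4598 payoff=0.0000 vs cont=2.3733 → 2.3733 [wait]  node(4,4) S=176.1712 payoff=0.0000 vs cont=0.0000 → 0.0000 [wait]  ⇒ S*(4)=60.6328
t_3: node(3,0) S=50.7578 payoff=42.9322 vs cont=41.1707 → 42.9322 [stop]  node(3,1) S=72.4289 payoff=21.2611 vs cont=22.2630 → 22.2630 [wait]  node(3,2) S=103.3525 payoff=0.0000 vs cont=7.3009 → 7.3009 [wait]  node(3,3) S=147.4790 payoff=0.0000 vs cont=1.1427 → 1.1427 [wait]  ⇒ S*(3)=50.7578
t_2: node(2,0) S=60.6328 payoff=33.0572 vs cont=31.7964 → 33.0572 [stop]  node(2,1) S=86.5200 payoff=7.1700 vs cont=14.3677 → 14.3677 [wait]  node(2,2) S=123.4598 payoff=0.0000 vs cont=4.0863 → 4.0863 [wait]  ⇒ S*(2)=60.6328
t_1: node(1,0) S=72.4289 payoff=21.2611 vs cont=23.0964 → 23.0964 [wait]  node(1,1) S=103.3525 payoff=0.0000 vs cont=8.9599 → 8.9599 [wait]  ⇒ S*(1)=-
t_0: node(0,0) S=86.5200 payoff=7.1700 vs cont=15.5980 → 15.5980 [wait]  ⇒ S*(0)=-

price = 15.5980
boundary = - - 60.6328 50.7578 60.6328 72.4289 60.6328
tree:
15.5980
23.0964 8.9599
33.0572 14.3677 4.0863
42.9322 22.2630 7.3009 1.1427
51.1989 33.0572 12.7000 2.3733 0.0000
58.1192 42.9322 21.2611 4.9290 0.0000 0.0000
63.9124 51.1989 33.0572 10.2370 0.0000 0.0000 0.0000
68.7622 58.1192 42.9322 21.2611 0.0000 0.0000 0.0000 0.0000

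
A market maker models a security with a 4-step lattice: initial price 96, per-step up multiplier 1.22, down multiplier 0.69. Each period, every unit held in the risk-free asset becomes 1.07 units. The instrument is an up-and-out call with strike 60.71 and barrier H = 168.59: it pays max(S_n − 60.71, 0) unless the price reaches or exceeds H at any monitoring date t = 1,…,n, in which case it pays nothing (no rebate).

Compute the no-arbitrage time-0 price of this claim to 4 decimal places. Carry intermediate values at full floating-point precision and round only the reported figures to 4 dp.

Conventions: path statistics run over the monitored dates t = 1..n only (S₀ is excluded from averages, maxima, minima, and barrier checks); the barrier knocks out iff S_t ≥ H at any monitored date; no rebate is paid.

price = 15.6015

No-arbitrage gives p* = (R−d)/(u−d) = 0.7170: enumerate every path, weight its payoff by its p*-probability, and discount by R^4.
Enumerate all 2^4 = 16 price paths (U = up ×1.22, D = down ×0.69); each path with k up-moves has probability p*^k·(1−p*)^(4−k).
DDDD: M=66.2400, payoff=0.0000, prob=0.006416
UDDD: M=117.1200, payoff=0.0000, prob=0.016254
DUDD: M=80.8128, payoff=0.0000, prob=0.016254
UUDD: M=142.8864, payoff=7.3182, prob=0.041176
DDUD: M=66.2400, payoff=0.0000, prob=0.016254
UDUD: M=117.1200, payoff=7.3182, prob=0.041176
DUUD: M=98.5916, payoff=7.3182, prob=0.041176
UUUD: M=174.3214, payoff=0.0000, prob=0.104313
DDDU: M=66.2400, payoff=0.0000, prob=0.016254
UDDU: M=117.1200, payoff=7.3182, prob=0.041176
DUDU: M=80.8128, payoff=7.3182, prob=0.041176
UUDU: M=142.8864, payoff=59.5718, prob=0.104313
DDUU: M=68.0282, payoff=7.3182, prob=0.041176
UDUU: M=120.2818, payoff=59.5718, prob=0.104313
DUUU: M=120.2818, payoff=59.5718, prob=0.104313
UUUU: M=212.6721, payoff=0.0000, prob=0.264260
Price = Σ prob·payoff / R^4 = 20.450354 / 1.310796 = 15.6015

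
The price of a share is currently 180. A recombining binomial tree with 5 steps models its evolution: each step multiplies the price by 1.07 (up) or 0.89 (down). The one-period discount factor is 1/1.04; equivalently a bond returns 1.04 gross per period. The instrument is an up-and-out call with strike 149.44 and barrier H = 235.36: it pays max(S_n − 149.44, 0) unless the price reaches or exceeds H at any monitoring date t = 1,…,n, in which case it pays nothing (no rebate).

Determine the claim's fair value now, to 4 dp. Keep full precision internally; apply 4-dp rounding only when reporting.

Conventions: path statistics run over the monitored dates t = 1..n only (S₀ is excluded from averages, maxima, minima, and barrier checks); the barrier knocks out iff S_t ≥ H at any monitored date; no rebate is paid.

No-arbitrage gives p* = (R−d)/(u−d) = 0.8333: enumerate every path, weight its payoff by its p*-probability, and discount by R^5.
Enumerate all 2^5 = 32 price paths (U = up ×1.07, D = down ×0.89); each path with k up-moves has probability p*^k·(1−p*)^(5−k).
DDDDD: M=160.2000, payoff=0.0000, prob=0.000129
UDDDD: M=192.6000, payoff=0.0000, prob=0.000643
DUDDD: M=171.4140, payoff=0.0000, prob=0.000643
UUDDD: M=206.0820, payoff=0.0000, prob=0.003215
DDUDD: M=160.2000, payoff=0.0000, prob=0.000643
UDUDD: M=192.6000, payoff=0.0000, prob=0.003215
DUUDD: M=183.4130, payoff=0.0000, prob=0.003215
UUUDD: M=220.5077, payoff=25.2242, prob=0.016075
DDDUD: M=160.2000, payoff=0.0000, prob=0.000643
UDDUD: M=192.6000, payoff=0.0000, prob=0.003215
DUDUD: M=171.4140, payoff=0.0000, prob=0.003215
UUDUD: M=206.0820, payoff=25.2242, prob=0.016075
DDUUD: M=163.2376, payoff=0.0000, prob=0.003215
UDUUD: M=196.2519, payoff=25.2242, prob=0.016075
DUUUD: M=196.2519, payoff=25.2242, prob=0.016075
UUUUD: M=235.9433, payoff=0.0000, prob=0.080376
DDDDU: M=160.2000, payoff=0.0000, prob=0.000643
UDDDU: M=192.6000, payoff=0.0000, prob=0.003215
DUDDU: M=171.4140, payoff=0.0000, prob=0.003215
UUDDU: M=206.0820, payoff=25.2242, prob=0.016075
DDUDU: M=160.2000, payoff=0.0000, prob=0.003215
UDUDU: M=192.6000, payoff=25.2242, prob=0.016075
DUUDU: M=183.4130, payoff=25.2242, prob=0.016075
UUUDU: M=220.5077, payoff=60.5495, prob=0.080376
DDDUU: M=160.2000, payoff=0.0000, prob=0.003215
UDDUU: M=192.6000, payoff=25.2242, prob=0.016075
DUDUU: M=174.6642, payoff=25.2242, prob=0.016075
UUDUU: M=209.9895, payoff=60.5495, prob=0.080376
DDUUU: M=174.6642, payoff=25.2242, prob=0.016075
UDUUU: M=209.9895, payoff=60.5495, prob=0.080376
DUUUU: M=209.9895, payoff=60.5495, prob=0.080376
UUUUU: M=252.4593, payoff=0.0000, prob=0.401878
Price = Σ prob·payoff / R^5 = 23.521609 / 1.216653 = 19.3330

price = 19.3330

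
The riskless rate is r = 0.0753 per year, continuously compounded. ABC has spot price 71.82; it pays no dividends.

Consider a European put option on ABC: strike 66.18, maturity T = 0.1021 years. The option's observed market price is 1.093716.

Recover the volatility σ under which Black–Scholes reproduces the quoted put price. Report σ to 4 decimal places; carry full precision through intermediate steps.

At σ = 0.3764 the Black–Scholes value reproduces the quote:
σ√T = 0.3764·√0.1021 = 0.120271
d₁ = (ln(S/K) + (r+σ²/2)T) / (σ√T) = (ln(71.82/66.18) + (0.0753+0.3764²/2)·0.1021) / 0.120271 = (0.081785 + 0.014921) / 0.120271 = 0.804060
d₂ = d₁ − σ√T = 0.804060 − 0.120271 = 0.683788
e^{−rT} = 0.992341
N(−d₁) = 0.210681,  N(−d₂) = 0.247054
V = K·e^{−rT}·N(−d₂) − S·N(−d₁) = 16.224841 − 15.131125 = 1.093716 (matching the quote); vega is positive throughout, so no other σ reproduces this price

sigma = 0.3764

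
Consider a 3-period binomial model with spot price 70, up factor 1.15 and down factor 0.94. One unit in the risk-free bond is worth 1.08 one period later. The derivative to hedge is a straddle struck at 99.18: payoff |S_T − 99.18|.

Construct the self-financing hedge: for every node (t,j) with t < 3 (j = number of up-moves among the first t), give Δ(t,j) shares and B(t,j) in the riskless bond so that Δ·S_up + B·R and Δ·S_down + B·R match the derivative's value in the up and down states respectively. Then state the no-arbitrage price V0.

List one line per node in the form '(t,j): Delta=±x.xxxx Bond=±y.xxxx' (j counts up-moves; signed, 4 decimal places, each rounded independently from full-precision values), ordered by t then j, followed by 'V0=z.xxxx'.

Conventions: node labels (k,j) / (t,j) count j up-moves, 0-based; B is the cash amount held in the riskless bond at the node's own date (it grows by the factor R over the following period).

(0,0): Delta=-0.6225 Bond=55.7342
(1,0): Delta=-1.0000 Bond=85.0309
(1,1): Delta=-0.4683 Bond=47.7740
(2,0): Delta=-1.0000 Bond=91.8333
(2,1): Delta=-1.0000 Bond=91.8333
(2,2): Delta=-0.2509 Bond=31.4773
V0=12.1575

Since d<R<u, set p* = (R−d)/(u−d) = 0.6667; price each node as the discounted p*-expectation of its children.
Payoffs at expiry: V(3,0)=41.0391, V(3,1)=28.0502, V(3,2)=12.1595, V(3,3)=7.2812
  t=2,j=0: stock 61.8520 → up 71.1298 (V=28.0502), down 58.1409 (V=41.0391). Price 29.9813; hedge Δ=-1.0000, bond B=91.8333.
  t=2,j=1: stock 75.6700 → up 87.0205 (V=12.1595), down 71.1298 (V=28.0502). Price 16.1633; hedge Δ=-1.0000, bond B=91.8333.
  t=2,j=2: stock 92.5750 → up 106.4612 (V=7.2812), down 87.0205 (V=12.1595). Price 8.2475; hedge Δ=-0.2509, bond B=31.4773.
  t=1,j=0: stock 65.8000 → up 75.6700 (V=16.1633), down 61.8520 (V=29.9813). Price 19.2309; hedge Δ=-1.0000, bond B=85.0309.
  t=1,j=1: stock 80.5000 → up 92.5750 (V=8.2475), down 75.6700 (V=16.1633). Price 10.0798; hedge Δ=-0.4683, bond B=47.7740.
  t=0,j=0: stock 70.0000 → up 80.5000 (V=10.0798), down 65.8000 (V=19.2309). Price 12.1575; hedge Δ=-0.6225, bond B=55.7342.
Check: Δ(0,0)·S0 + B(0,0) = 12.1575 = V0.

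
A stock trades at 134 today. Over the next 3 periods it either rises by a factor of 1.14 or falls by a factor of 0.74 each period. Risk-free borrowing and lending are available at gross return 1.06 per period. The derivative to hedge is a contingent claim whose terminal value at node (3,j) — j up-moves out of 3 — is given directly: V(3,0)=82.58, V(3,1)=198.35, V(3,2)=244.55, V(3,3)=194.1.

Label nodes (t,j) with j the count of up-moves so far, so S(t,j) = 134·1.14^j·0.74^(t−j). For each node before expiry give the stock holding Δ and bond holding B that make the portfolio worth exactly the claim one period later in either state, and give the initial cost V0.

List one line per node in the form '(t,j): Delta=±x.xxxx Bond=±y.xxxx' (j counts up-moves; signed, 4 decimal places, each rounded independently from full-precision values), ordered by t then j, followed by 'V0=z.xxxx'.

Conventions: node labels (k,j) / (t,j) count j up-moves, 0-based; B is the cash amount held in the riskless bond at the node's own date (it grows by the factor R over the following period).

(0,0): Delta=-0.2138 Bond=207.4721
(1,0): Delta=1.4298 Bond=56.9465
(1,1): Delta=-0.4805 Bond=260.6639
(2,0): Delta=3.9443 Bond=-124.1458
(2,1): Delta=1.0217 Bond=106.4906
(2,2): Delta=-0.7242 Bond=318.7571
V0=178.8294

Since d<R<u, set p* = (R−d)/(u−d) = 0.8000; price each node as the discounted p*-expectation of its children.
Expiry values: V(3,0)=82.5800, V(3,1)=198.3500, V(3,2)=244.5500, V(3,3)=194.1000
  t=2,j=0: stock 73.3784 → up 83.6514 (V=198.3500), down 54.3000 (V=82.5800). Price 165.2792; hedge Δ=3.9443, bond B=-124.1458.
  t=2,j=1: stock 113.0424 → up 128.8683 (V=244.5500), down 83.6514 (V=198.3500). Price 221.9906; hedge Δ=1.0217, bond B=106.4906.
  t=2,j=2: stock 174.1464 → up 198.5269 (V=194.1000), down 128.8683 (V=244.5500). Price 192.6321; hedge Δ=-0.7242, bond B=318.7571.
  t=1,j=0: stock 99.1600 → up 113.0424 (V=221.9906), down 73.3784 (V=165.2792). Price 198.7248; hedge Δ=1.4298, bond B=56.9465.
  t=1,j=1: stock 152.7600 → up 174.1464 (V=192.6321), down 113.0424 (V=221.9906). Price 187.2677; hedge Δ=-0.4805, bond B=260.6639.
  t=0,j=0: stock 134.0000 → up 152.7600 (V=187.2677), down 99.1600 (V=198.7248). Price 178.8294; hedge Δ=-0.2138, bond B=207.4721.
Check: Δ(0,0)·S0 + B(0,0) = 178.8294 = V0.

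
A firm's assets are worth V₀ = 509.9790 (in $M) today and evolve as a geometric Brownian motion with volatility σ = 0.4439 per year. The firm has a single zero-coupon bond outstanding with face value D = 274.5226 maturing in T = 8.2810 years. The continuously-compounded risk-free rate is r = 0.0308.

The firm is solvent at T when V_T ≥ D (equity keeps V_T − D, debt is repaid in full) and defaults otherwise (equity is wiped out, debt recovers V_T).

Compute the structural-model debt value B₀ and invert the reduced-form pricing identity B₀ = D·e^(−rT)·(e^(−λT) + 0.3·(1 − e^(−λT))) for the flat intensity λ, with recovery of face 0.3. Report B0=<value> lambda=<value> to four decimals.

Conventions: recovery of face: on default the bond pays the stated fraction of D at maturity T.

Equity is a call on the firm's assets struck at D = 274.5226:
d₁ = [ln(V₀/D) + (r + σ²/2)T] / (σ√T)
   = [ln(509.9790/274.5226) + (0.0308 + 0.5·0.4439²)·8.2810] / (0.4439·√8.2810)
   = [0.619336 + 1.070929] / 1.277399 = 1.323208
d₂ = d₁ − σ√T = 1.323208 − 1.277399 = 0.045809
N(d₁) = 0.907117,  N(d₂) = 0.518269,  e^(−rT) = 0.774874
E₀ = V₀·N(d₁) − D·e^(−rT)·N(d₂)
   = 509.9790·0.907117 − 274.5226·0.774874·0.518269 = 352.364202
B₀ = V₀ − E₀ = 509.9790 − 352.364202 = 157.614798
e^(−λT) = (B₀·e^(rT)/D − 0.3)/(1 − 0.3) = (157.6148·1.290532/274.5226 − 0.3)/0.7 = 0.62992585
λ = −ln(0.62992585)/8.2810 = 0.055809

B0=157.6148 lambda=0.0558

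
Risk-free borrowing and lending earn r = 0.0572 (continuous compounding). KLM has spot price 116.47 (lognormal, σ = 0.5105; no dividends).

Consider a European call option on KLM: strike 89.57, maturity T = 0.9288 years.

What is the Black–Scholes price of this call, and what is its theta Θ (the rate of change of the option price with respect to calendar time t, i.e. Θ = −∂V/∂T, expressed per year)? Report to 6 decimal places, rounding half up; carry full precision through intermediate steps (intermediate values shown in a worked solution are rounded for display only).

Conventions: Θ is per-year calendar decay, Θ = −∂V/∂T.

σ√T = 0.5105·√0.9288 = 0.491991
d₁ = (ln(S/K) + (r+σ²/2)T) / (σ√T) = (ln(116.47/89.57) + (0.0572+0.5105²/2)·0.9288) / 0.491991 = (0.262613 + 0.174155) / 0.491991 = 0.887757
d₂ = d₁ − σ√T = 0.887757 − 0.491991 = 0.395766
e^{−rT} = 0.948259
N(d₁) = 0.812664,  N(d₂) = 0.653861
Call price V = S·N(d₁) − K·e^{−rT}·N(d₂) = 94.651000 − 55.536082 = 39.114918
φ(d₁) = (1/√(2π))·e^{−d₁²/2} = 0.269013
Θ = −S·φ(d₁)·σ/(2√T) − r·K·e^{−rT}·N(d₂) = −8.298363 − 3.176664 = -11.475027

price = 39.114918
Θ = -11.475027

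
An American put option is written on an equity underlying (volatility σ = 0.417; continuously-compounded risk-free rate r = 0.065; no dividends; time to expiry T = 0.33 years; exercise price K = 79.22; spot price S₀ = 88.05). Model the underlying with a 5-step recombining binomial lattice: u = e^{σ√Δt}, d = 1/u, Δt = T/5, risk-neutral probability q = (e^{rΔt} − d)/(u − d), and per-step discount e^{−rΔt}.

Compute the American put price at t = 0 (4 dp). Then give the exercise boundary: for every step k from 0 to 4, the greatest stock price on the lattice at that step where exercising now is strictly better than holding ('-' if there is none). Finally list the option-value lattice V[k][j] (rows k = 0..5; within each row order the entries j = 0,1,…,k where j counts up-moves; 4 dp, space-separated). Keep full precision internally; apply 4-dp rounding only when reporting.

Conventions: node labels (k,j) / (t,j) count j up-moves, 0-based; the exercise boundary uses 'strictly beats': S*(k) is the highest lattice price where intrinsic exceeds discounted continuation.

params: Δt=0.06600 u=1.11308 d=0.89841 q=0.49327 e^(-rΔt)=0.99572
t_5 payoffs: 27.6851 15.3712 0.1150 0.0000 0.0000 0.0000
t_4: node(4,0) S=57.3623 payoff=21.8577 vs cont=21.5185 → 21.8577 [stop]  node(4,1) S=71.0687 payoff=8.1513 vs cont=7.8122 → 8.1513 [stop]  node(4,2) S=88.0500 payoff=0.0000 vs cont=0.0580 → 0.0580 [wait]  node(4,3) S=109.0889 payoff=0.0000 vs cont=0.0000 → 0.0000 [wait]  node(4,4) S=135.1549 payoff=0.0000 vs cont=0.0000 → 0.0000 [wait]  ⇒ S*(4)=71.0687
t_3: node(3,0) S=63.8488 payoff=15.3712 vs cont=15.0321 → 15.3712 [stop]  node(3,1) S=79.1050 payoff=0.1150 vs cont=4.1414 → 4.1414 [wait]  node(3,2) S=98.0065 payoff=0.0000 vs cont=0.0293 → 0.0293 [wait]  node(3,3) S=121.4245 payoff=0.0000 vs cont=0.0000 → 0.0000 [wait]  ⇒ S*(3)=63.8488
t_2: node(2,0) S=71.0687 payoff=8.1513 vs cont=9.7898 → 9.7898 [wait]  node(2,1) S=88.0500 payoff=0.0000 vs cont=2.1039 → 2.1039 [wait]  node(2,2) S=109.0889 payoff=0.0000 vs cont=0.0148 → 0.0148 [wait]  ⇒ S*(2)=-
t_1: node(1,0) S=79.1050 payoff=0.1150 vs cont=5.9729 → 5.9729 [wait]  node(1,1) S=98.0065 payoff=0.0000 vs cont=1.0688 → 1.0688 [wait]  ⇒ S*(1)=-
t_0: node(0,0) S=88.0500 payoff=0.0000 vs cont=3.5387 → 3.5387 [wait]  ⇒ S*(0)=-

price = 3.5387
boundary = - - - 63.8488 71.0687
tree:
3.5387
5.9729 1.0688
9.7898 2.1039 0.0148
15.3712 4.1414 0.0293 0.0000
21.8577 8.1513 0.0580 0.0000 0.0000
27.6851 15.3712 0.1150 0.0000 0.0000 0.0000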